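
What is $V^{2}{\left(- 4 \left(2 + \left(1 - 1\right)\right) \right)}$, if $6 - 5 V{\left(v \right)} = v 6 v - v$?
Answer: $\frac{148996}{25} \approx 5959.8$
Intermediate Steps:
$V{\left(v \right)} = \frac{6}{5} - \frac{6 v^{2}}{5} + \frac{v}{5}$ ($V{\left(v \right)} = \frac{6}{5} - \frac{v 6 v - v}{5} = \frac{6}{5} - \frac{6 v v - v}{5} = \frac{6}{5} - \frac{6 v^{2} - v}{5} = \frac{6}{5} - \frac{- v + 6 v^{2}}{5} = \frac{6}{5} - \left(- \frac{v}{5} + \frac{6 v^{2}}{5}\right) = \frac{6}{5} - \frac{6 v^{2}}{5} + \frac{v}{5}$)
$V^{2}{\left(- 4 \left(2 + \left(1 - 1\right)\right) \right)} = \left(\frac{6}{5} - \frac{6 \left(- 4 \left(2 + \left(1 - 1\right)\right)\right)^{2}}{5} + \frac{\left(-4\right) \left(2 + \left(1 - 1\right)\right)}{5}\right)^{2} = \left(\frac{6}{5} - \frac{6 \left(- 4 \left(2 + 0\right)\right)^{2}}{5} + \frac{\left(-4\right) \left(2 + 0\right)}{5}\right)^{2} = \left(\frac{6}{5} - \frac{6 \left(\left(-4\right) 2\right)^{2}}{5} + \frac{\left(-4\right) 2}{5}\right)^{2} = \left(\frac{6}{5} - \frac{6 \left(-8\right)^{2}}{5} + \frac{1}{5} \left(-8\right)\right)^{2} = \left(\frac{6}{5} - \frac{384}{5} - \frac{8}{5}\right)^{2} = \left(- \frac{386}{5}\right)^{2} = \frac{148996}{25}$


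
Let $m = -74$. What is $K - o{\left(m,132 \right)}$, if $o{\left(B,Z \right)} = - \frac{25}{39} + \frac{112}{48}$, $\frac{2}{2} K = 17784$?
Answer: $\frac{231170}{13} \approx 17782.0$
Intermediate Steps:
$K = 17784$
$o{\left(B,Z \right)} = \frac{22}{13}$ ($o{\left(B,Z \right)} = \left(-25\right) \frac{1}{39} + 112 \cdot \frac{1}{48} = - \frac{25}{39} + \frac{7}{3} = \frac{22}{13}$)
$K - o{\left(m,132 \right)} = 17784 - \frac{22}{13} = \frac{231170}{13}$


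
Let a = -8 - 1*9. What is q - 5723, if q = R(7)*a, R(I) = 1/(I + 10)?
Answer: -5724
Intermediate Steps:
a = -17 (a = -8 - 9 = -17)
R(I) = 1/(10 + I)
q = -1 (q = -17/(10 + 7) = -17/17 = (1/17)*(-17) = -1)
q - 5723 = -1 - 5723 = -5724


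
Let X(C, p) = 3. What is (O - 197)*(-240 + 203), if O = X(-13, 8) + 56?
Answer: 5106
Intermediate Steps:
O = 59 (O = 3 + 56 = 59)
(O - 197)*(-240 + 203) = (59 - 197)*(-240 + 203) = -138*(-37) = 5106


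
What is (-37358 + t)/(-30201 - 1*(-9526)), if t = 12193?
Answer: 5033/4135 ≈ 1.2172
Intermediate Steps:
(-37358 + t)/(-30201 - 1*(-9526)) = (-37358 + 12193)/(-30201 - 1*(-9526)) = -25165/(-30201 + 9526) = -25165/(-20675) = -25165*(-1/20675) = 5033/4135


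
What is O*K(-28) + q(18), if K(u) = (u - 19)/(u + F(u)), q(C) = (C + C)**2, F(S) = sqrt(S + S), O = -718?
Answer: 2567/15 - 16873*I*sqrt(14)/210 ≈ 171.13 - 300.63*I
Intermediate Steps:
F(S) = sqrt(2)*sqrt(S) (F(S) = sqrt(2*S) = sqrt(2)*sqrt(S))
q(C) = 4*C**2 (q(C) = (2*C)**2 = 4*C**2)
K(u) = (-19 + u)/(u + sqrt(2)*sqrt(u)) (K(u) = (u - 19)/(u + sqrt(2)*sqrt(u)) = (-19 + u)/(u + sqrt(2)*sqrt(u)))
O*K(-28) + q(18) = -718*(-19 - 28)/(-28 + sqrt(2)*sqrt(-28)) + 4*18**2 = -718*(-47)/(-28 + sqrt(2)*(2*I*sqrt(7))) + 4*324 = -718*(-47)/(-28 + 2*I*sqrt(14)) + 1296 = -(-33746)/(-28 + 2*I*sqrt(14)) + 1296 = 33746/(-28 + 2*I*sqrt(14)) + 1296 = 1296 + 33746/(-28 + 2*I*sqrt(14))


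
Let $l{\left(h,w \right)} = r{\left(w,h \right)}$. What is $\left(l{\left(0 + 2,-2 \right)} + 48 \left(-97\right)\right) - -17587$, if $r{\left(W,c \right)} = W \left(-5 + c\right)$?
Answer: $12937$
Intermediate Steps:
$l{\left(h,w \right)} = w \left(-5 + h\right)$
$\left(l{\left(0 + 2,-2 \right)} + 48 \left(-97\right)\right) - -17587 = \left(- 2 \left(-5 + \left(0 + 2\right)\right) + 48 \left(-97\right)\right) - -17587 = \left(- 2 \left(-5 + 2\right) - 4656\right) + 17587 = \left(\left(-2\right) \left(-3\right) - 4656\right) + 17587 = \left(6 - 4656\right) + 17587 = -4650 + 17587 = 12937$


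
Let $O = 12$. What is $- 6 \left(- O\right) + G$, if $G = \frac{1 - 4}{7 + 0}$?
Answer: $\frac{501}{7} \approx 71.571$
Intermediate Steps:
$G = - \frac{3}{7} \approx -0.42857$
$- 6 \left(- O\right) + G = - 6 \left(\left(-1\right) 12\right) - \frac{3}{7} = \left(-6\right) \left(-12\right) - \frac{3}{7} = 72 - \frac{3}{7} = \frac{501}{7}$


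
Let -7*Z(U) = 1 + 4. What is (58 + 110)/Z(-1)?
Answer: -1176/5 ≈ -235.20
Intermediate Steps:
Z(U) = -5/7 (Z(U) = -(1 + 4)/7 = -1/7*5 = -5/7)
(58 + 110)/Z(-1) = (58 + 110)/(-5/7) = -7/5*168 = -1176/5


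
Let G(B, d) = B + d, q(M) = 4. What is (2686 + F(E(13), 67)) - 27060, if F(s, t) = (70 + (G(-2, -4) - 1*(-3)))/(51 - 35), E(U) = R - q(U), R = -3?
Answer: -389917/16 ≈ -24370.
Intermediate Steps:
E(U) = -7 (E(U) = -3 - 1*4 = -3 - 4 = -7)
F(s, t) = 67/16 (F(s, t) = (70 + ((-2 - 4) - 1*(-3)))/(51 - 35) = (70 + (-6 + 3))/16 = (70 - 3)*(1/16) = 67*(1/16) = 67/16)
(2686 + F(E(13), 67)) - 27060 = (2686 + 67/16) - 27060 = 43043/16 - 27060 = -389917/16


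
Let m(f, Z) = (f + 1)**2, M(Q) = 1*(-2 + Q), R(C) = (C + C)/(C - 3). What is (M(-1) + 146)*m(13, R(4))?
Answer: 28028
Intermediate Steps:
R(C) = 2*C/(-3 + C) (R(C) = (2*C)/(-3 + C) = 2*C/(-3 + C))
M(Q) = -2 + Q
m(f, Z) = (1 + f)**2
(M(-1) + 146)*m(13, R(4)) = ((-2 - 1) + 146)*(1 + 13)**2 = (-3 + 146)*14**2 = 143*196 = 28028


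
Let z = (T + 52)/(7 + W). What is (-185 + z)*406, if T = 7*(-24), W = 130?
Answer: -10337166/137 ≈ -75454.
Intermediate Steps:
T = -168
z = -116/137 (z = (-168 + 52)/(7 + 130) = -116/137 ≈ -0.84671)
(-185 + z)*406 = (-185 - 116/137)*406 = -25461/137*406 = -10337166/137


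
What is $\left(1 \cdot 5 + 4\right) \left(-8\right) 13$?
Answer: $-936$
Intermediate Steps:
$\left(1 \cdot 5 + 4\right) \left(-8\right) 13 = \left(5 + 4\right) \left(-8\right) 13 = 9 \left(-8\right) 13 = \left(-72\right) 13 = -936$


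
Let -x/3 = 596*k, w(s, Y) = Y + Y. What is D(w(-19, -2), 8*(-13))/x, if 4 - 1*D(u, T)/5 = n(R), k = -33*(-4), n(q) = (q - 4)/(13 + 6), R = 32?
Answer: -5/93423 ≈ -5.3520e-5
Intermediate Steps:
w(s, Y) = 2*Y
n(q) = -4/19 + q/19 (n(q) = (-4 + q)/19 = (-4 + q)*(1/19) = -4/19 + q/19)
k = 132
x = -236016 (x = -1788*132 = -3*78672 = -236016)
D(u, T) = 240/19 (D(u, T) = 20 - 5*(-4/19 + (1/19)*32) = 20 - 5*(-4/19 + 32/19) = 20 - 5*28/19 = 20 - 140/19 = 240/19)
D(w(-19, -2), 8*(-13))/x = (240/19)/(-236016) = (240/19)*(-1/236016) = -5/93423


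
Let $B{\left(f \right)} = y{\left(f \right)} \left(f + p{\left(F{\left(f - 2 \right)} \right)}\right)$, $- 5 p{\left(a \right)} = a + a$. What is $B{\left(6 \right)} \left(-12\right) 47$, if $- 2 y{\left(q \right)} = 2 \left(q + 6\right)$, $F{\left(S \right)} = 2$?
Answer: $\frac{175968}{5} \approx 35194.0$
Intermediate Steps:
$y{\left(q \right)} = -6 - q$ ($y{\left(q \right)} = - \frac{2 \left(q + 6\right)}{2} = - \frac{2 \left(6 + q\right)}{2} = - \frac{12 + 2 q}{2} = -6 - q$)
$p{\left(a \right)} = - \frac{2 a}{5}$ ($p{\left(a \right)} = - \frac{a + a}{5} = - \frac{2 a}{5}$)
$B{\left(f \right)} = \left(-6 - f\right) \left(- \frac{4}{5} + f\right)$ ($B{\left(f \right)} = \left(-6 - f\right) \left(f - \frac{4}{5}\right) = \left(-6 - f\right) \left(- \frac{4}{5} + f\right)$)
$B{\left(6 \right)} \left(-12\right) 47 = - \frac{\left(-4 + 5 \cdot 6\right) \left(6 + 6\right)}{5} \left(-12\right) 47 = \left(- \frac{1}{5}\right) \left(-4 + 30\right) 12 \left(-12\right) 47 = \left(- \frac{1}{5}\right) 26 \cdot 12 \left(-12\right) 47 = \left(- \frac{312}{5}\right) \left(-12\right) 47 = \frac{3744}{5} \cdot 47 = \frac{175968}{5}$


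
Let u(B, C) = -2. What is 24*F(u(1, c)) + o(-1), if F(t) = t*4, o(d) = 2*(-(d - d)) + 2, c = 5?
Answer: -190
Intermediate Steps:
o(d) = 2 (o(d) = 2*(-1*0) + 2 = 2*0 + 2 = 0 + 2 = 2)
F(t) = 4*t
24*F(u(1, c)) + o(-1) = 24*(4*(-2)) + 2 = 24*(-8) + 2 = -192 + 2 = -190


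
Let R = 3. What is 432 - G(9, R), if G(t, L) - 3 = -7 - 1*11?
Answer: 447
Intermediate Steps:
G(t, L) = -15 (G(t, L) = 3 + (-7 - 1*11) = 3 + (-7 - 11) = 3 - 18 = -15)
432 - G(9, R) = 432 - 1*(-15) = 432 + 15 = 447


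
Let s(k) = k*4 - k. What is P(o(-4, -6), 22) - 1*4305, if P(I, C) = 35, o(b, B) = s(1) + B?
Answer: -4270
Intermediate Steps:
s(k) = 3*k (s(k) = 4*k - k = 3*k)
o(b, B) = 3 + B (o(b, B) = 3*1 + B = 3 + B)
P(o(-4, -6), 22) - 1*4305 = 35 - 1*4305 = 35 - 4305 = -4270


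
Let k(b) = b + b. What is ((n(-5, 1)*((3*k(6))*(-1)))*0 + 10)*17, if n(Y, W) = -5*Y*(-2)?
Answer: 170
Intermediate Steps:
k(b) = 2*b
n(Y, W) = 10*Y
((n(-5, 1)*((3*k(6))*(-1)))*0 + 10)*17 = (((10*(-5))*((3*(2*6))*(-1)))*0 + 10)*17 = (-50*3*12*(-1)*0 + 10)*17 = (-1800*(-1)*0 + 10)*17 = (-50*(-36)*0 + 10)*17 = (1800*0 + 10)*17 = (0 + 10)*17 = 10*17 = 170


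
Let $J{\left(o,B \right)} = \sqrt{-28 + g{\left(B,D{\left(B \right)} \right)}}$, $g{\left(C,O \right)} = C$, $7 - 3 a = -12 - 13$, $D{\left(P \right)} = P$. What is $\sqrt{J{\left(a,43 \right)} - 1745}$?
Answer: $\sqrt{-1745 + \sqrt{15}} \approx 41.727 i$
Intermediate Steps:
$a = \frac{32}{3}$ ($a = \frac{7}{3} - \frac{-12 - 13}{3} = \frac{7}{3} - - \frac{25}{3} = \frac{7}{3} + \frac{25}{3} = \frac{32}{3} \approx 10.667$)
$J{\left(o,B \right)} = \sqrt{-28 + B}$
$\sqrt{J{\left(a,43 \right)} - 1745} = \sqrt{\sqrt{-28 + 43} - 1745} = \sqrt{\sqrt{15} - 1745} = \sqrt{-1745 + \sqrt{15}}$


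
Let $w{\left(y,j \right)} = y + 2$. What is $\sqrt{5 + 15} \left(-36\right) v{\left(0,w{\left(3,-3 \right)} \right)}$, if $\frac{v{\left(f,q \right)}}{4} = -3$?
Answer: $864 \sqrt{5} \approx 1932.0$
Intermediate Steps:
$w{\left(y,j \right)} = 2 + y$
$v{\left(f,q \right)} = -12$ ($v{\left(f,q \right)} = 4 \left(-3\right) = -12$)
$\sqrt{5 + 15} \left(-36\right) v{\left(0,w{\left(3,-3 \right)} \right)} = \sqrt{5 + 15} \left(-36\right) \left(-12\right) = \sqrt{20} \left(-36\right) \left(-12\right) = 2 \sqrt{5} \left(-36\right) \left(-12\right) = - 72 \sqrt{5} \left(-12\right) = 864 \sqrt{5}$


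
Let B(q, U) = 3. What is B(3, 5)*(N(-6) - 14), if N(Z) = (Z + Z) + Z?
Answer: -96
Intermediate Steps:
N(Z) = 3*Z (N(Z) = 2*Z + Z = 3*Z)
B(3, 5)*(N(-6) - 14) = 3*(3*(-6) - 14) = 3*(-18 - 14) = 3*(-32) = -96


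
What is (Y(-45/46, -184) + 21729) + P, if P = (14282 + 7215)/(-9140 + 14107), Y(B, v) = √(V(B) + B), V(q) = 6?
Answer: 107949440/4967 + √10626/46 ≈ 21736.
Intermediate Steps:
Y(B, v) = √(6 + B)
P = 21497/4967 ≈ 4.3280
(Y(-45/46, -184) + 21729) + P = (√(6 - 45/46) + 21729) + 21497/4967 = (√(231/46) + 21729) + 21497/4967 = (√10626/46 + 21729) + 21497/4967 = (21729 + √10626/46) + 21497/4967 = 107949440/4967 + √10626/46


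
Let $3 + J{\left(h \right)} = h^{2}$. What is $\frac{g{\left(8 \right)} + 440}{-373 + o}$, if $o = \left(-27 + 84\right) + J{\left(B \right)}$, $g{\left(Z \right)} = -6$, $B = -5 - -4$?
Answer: $- \frac{217}{159} \approx -1.3648$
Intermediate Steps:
$B = -1$ ($B = -5 + 4 = -1$)
$J{\left(h \right)} = -3 + h^{2}$
$o = 55$ ($o = \left(-27 + 84\right) - \left(3 - \left(-1\right)^{2}\right) = 57 + \left(-3 + 1\right) = 57 - 2 = 55$)
$\frac{g{\left(8 \right)} + 440}{-373 + o} = \frac{-6 + 440}{-373 + 55} = \frac{434}{-318} = 434 \left(- \frac{1}{318}\right) = - \frac{217}{159}$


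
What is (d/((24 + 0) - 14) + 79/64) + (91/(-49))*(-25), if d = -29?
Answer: 100269/2240 ≈ 44.763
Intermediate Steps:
(d/((24 + 0) - 14) + 79/64) + (91/(-49))*(-25) = (-29/((24 + 0) - 14) + 79/64) + (91/(-49))*(-25) = (-29/(24 - 14) + 79*(1/64)) + (91*(-1/49))*(-25) = (-29/10 + 79/64) - 13/7*(-25) = (-29*⅒ + 79/64) + 325/7 = (-29/10 + 79/64) + 325/7 = -533/320 + 325/7 = 100269/2240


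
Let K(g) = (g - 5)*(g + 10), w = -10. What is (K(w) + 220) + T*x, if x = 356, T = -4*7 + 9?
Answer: -6544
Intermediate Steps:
K(g) = (-5 + g)*(10 + g)
T = -19 (T = -28 + 9 = -19)
(K(w) + 220) + T*x = ((-50 + (-10)**2 + 5*(-10)) + 220) - 19*356 = ((-50 + 100 - 50) + 220) - 6764 = (0 + 220) - 6764 = 220 - 6764 = -6544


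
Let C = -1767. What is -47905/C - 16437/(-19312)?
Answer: 954185539/34124304 ≈ 27.962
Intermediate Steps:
-47905/C - 16437/(-19312) = -47905/(-1767) - 16437/(-19312) = -47905*(-1/1767) - 16437*(-1/19312) = 47905/1767 + 16437/19312 = 954185539/34124304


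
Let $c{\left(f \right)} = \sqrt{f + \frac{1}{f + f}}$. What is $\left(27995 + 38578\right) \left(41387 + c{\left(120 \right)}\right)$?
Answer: $2755256751 + \frac{22191 \sqrt{432015}}{20} \approx 2.756 \cdot 10^{9}$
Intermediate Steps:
$c{\left(f \right)} = \sqrt{f + \frac{1}{2 f}}$
$\left(27995 + 38578\right) \left(41387 + c{\left(120 \right)}\right) = \left(27995 + 38578\right) \left(41387 + \frac{\sqrt{\frac{2}{120} + 4 \cdot 120}}{2}\right) = 66573 \left(41387 + \frac{\sqrt{2 \cdot \frac{1}{120} + 480}}{2}\right) = 66573 \left(41387 + \frac{\sqrt{\frac{1}{60} + 480}}{2}\right) = 66573 \left(41387 + \frac{\sqrt{\frac{28801}{60}}}{2}\right) = 66573 \left(41387 + \frac{\frac{1}{30} \sqrt{432015}}{2}\right) = 66573 \left(41387 + \frac{\sqrt{432015}}{60}\right) = 2755256751 + \frac{22191 \sqrt{432015}}{20}$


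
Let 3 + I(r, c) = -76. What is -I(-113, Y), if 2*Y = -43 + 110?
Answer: 79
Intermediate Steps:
Y = 67/2 (Y = (-43 + 110)/2 = (1/2)*67 = 67/2 ≈ 33.500)
I(r, c) = -79 (I(r, c) = -3 - 76 = -79)
-I(-113, Y) = -1*(-79) = 79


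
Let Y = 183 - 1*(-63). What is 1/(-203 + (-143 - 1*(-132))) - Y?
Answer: -52645/214 ≈ -246.00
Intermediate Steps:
Y = 246 (Y = 183 + 63 = 246)
1/(-203 + (-143 - 1*(-132))) - Y = 1/(-203 + (-143 - 1*(-132))) - 1*246 = 1/(-203 + (-143 + 132)) - 246 = 1/(-203 - 11) - 246 = 1/(-214) - 246 = -1/214 - 246 = -52645/214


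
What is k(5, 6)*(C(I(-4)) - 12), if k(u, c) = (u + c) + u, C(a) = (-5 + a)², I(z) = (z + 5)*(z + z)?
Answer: 2512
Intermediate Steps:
I(z) = 2*z*(5 + z) (I(z) = (5 + z)*(2*z) = 2*z*(5 + z))
k(u, c) = c + 2*u (k(u, c) = (c + u) + u = c + 2*u)
k(5, 6)*(C(I(-4)) - 12) = (6 + 2*5)*((-5 + 2*(-4)*(5 - 4))² - 12) = (6 + 10)*((-5 + 2*(-4)*1)² - 12) = 16*((-5 - 8)² - 12) = 16*((-13)² - 12) = 16*(169 - 12) = 16*157 = 2512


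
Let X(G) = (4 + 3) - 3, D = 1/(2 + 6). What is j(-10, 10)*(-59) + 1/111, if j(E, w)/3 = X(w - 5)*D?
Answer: -19645/222 ≈ -88.491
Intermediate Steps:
D = 1/8 ≈ 0.12500
X(G) = 4 (X(G) = 7 - 3 = 4)
j(E, w) = 3/2 (j(E, w) = 3*(4*(1/8)) = 3*(1/2) = 3/2)
j(-10, 10)*(-59) + 1/111 = (3/2)*(-59) + 1/111 = -177/2 + 1/111 = -19645/222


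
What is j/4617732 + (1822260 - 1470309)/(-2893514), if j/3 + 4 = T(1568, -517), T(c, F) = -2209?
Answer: -274070905763/2226912031708 ≈ -0.12307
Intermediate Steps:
j = -6639 (j = -12 + 3*(-2209) = -12 - 6627 = -6639)
j/4617732 + (1822260 - 1470309)/(-2893514) = -6639/4617732 + (1822260 - 1470309)/(-2893514) = -6639*1/4617732 + 351951*(-1/2893514) = -2213/1539244 - 351951/2893514 = -274070905763/2226912031708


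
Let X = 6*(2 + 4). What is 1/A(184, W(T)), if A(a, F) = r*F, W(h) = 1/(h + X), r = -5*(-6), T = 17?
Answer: 53/30 ≈ 1.7667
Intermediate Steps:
X = 36 (X = 6*6 = 36)
r = 30
W(h) = 1/(36 + h) (W(h) = 1/(h + 36) = 1/(36 + h))
A(a, F) = 30*F
1/A(184, W(T)) = 1/(30/(36 + 17)) = 1/(30/53) = 53/30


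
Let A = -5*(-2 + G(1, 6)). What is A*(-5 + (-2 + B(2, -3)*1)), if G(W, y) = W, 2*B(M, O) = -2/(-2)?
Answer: -65/2 ≈ -32.500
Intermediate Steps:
B(M, O) = 1/2 (B(M, O) = (-2/(-2))/2 = (-2*(-1/2))/2 = (1/2)*1 = 1/2)
A = 5 (A = -5*(-2 + 1) = -5*(-1) = 5)
A*(-5 + (-2 + B(2, -3)*1)) = 5*(-5 + (-2 + (1/2)*1)) = 5*(-5 + (-2 + 1/2)) = 5*(-5 - 3/2) = 5*(-13/2) = -65/2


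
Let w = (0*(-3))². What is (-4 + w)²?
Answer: 16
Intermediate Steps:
w = 0 (w = 0² = 0)
(-4 + w)² = (-4 + 0)² = (-4)² = 16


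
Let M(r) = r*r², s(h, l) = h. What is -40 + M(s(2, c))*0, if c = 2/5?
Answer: -40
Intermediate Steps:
c = ⅖ (c = 2*(⅕) = ⅖ ≈ 0.40000)
M(r) = r³
-40 + M(s(2, c))*0 = -40 + 2³*0 = -40 + 8*0 = -40 + 0 = -40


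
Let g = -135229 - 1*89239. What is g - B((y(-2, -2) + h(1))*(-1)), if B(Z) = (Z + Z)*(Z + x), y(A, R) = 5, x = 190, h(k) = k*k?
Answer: -222260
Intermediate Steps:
h(k) = k²
g = -224468 (g = -135229 - 89239 = -224468)
B(Z) = 2*Z*(190 + Z) (B(Z) = (Z + Z)*(Z + 190) = (2*Z)*(190 + Z) = 2*Z*(190 + Z))
g - B((y(-2, -2) + h(1))*(-1)) = -224468 - 2*(5 + 1²)*(-1)*(190 + (5 + 1²)*(-1)) = -224468 - 2*(5 + 1)*(-1)*(190 + (5 + 1)*(-1)) = -224468 - 2*6*(-1)*(190 + 6*(-1)) = -224468 - 2*(-6)*(190 - 6) = -224468 - 2*(-6)*184 = -224468 - 1*(-2208) = -224468 + 2208 = -222260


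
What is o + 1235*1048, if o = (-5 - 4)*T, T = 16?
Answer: 1294136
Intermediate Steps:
o = -144 (o = (-5 - 4)*16 = -9*16 = -144)
o + 1235*1048 = -144 + 1235*1048 = -144 + 1294280 = 1294136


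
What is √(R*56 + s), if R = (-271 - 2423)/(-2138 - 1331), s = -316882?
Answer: 13*I*√22561078594/3469 ≈ 562.88*I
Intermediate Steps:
R = 2694/3469 (R = -2694/(-3469) = -2694*(-1/3469) = 2694/3469 ≈ 0.77659)
√(R*56 + s) = √((2694/3469)*56 - 316882) = √(150864/3469 - 316882) = √(-1099112794/3469) = 13*I*√22561078594/3469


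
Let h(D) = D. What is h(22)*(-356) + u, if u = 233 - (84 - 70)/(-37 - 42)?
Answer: -600307/79 ≈ -7598.8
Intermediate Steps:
u = 18421/79 (u = 233 - 14/(-79) = 233 - 14*(-1)/79 = 233 - 1*(-14/79) = 233 + 14/79 = 18421/79 ≈ 233.18)
h(22)*(-356) + u = 22*(-356) + 18421/79 = -7832 + 18421/79 = -600307/79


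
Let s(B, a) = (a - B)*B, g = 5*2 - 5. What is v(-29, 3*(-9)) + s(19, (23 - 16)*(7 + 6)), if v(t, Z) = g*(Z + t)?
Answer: 1088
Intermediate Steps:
g = 5 (g = 10 - 5 = 5)
s(B, a) = B*(a - B)
v(t, Z) = 5*Z + 5*t (v(t, Z) = 5*(Z + t) = 5*Z + 5*t)
v(-29, 3*(-9)) + s(19, (23 - 16)*(7 + 6)) = (5*(3*(-9)) + 5*(-29)) + 19*((23 - 16)*(7 + 6) - 1*19) = (5*(-27) - 145) + 19*(7*13 - 19) = (-135 - 145) + 19*(91 - 19) = -280 + 19*72 = -280 + 1368 = 1088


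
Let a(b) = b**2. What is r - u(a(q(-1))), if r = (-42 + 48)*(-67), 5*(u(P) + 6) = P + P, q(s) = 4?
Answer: -2012/5 ≈ -402.40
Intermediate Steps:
u(P) = -6 + 2*P/5 (u(P) = -6 + (P + P)/5 = -6 + (2*P)/5 = -6 + 2*P/5)
r = -402 (r = 6*(-67) = -402)
r - u(a(q(-1))) = -402 - (-6 + (2/5)*4**2) = -402 - (-6 + (2/5)*16) = -402 - (-6 + 32/5) = -402 - 1*2/5 = -402 - 2/5 = -2012/5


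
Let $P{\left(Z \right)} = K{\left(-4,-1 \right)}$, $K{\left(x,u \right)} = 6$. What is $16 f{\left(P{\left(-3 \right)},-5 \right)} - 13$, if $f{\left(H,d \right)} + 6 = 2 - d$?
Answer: $3$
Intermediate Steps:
$P{\left(Z \right)} = 6$
$f{\left(H,d \right)} = -4 - d$ ($f{\left(H,d \right)} = -6 - \left(-2 + d\right) = -4 - d$)
$16 f{\left(P{\left(-3 \right)},-5 \right)} - 13 = 16 \left(-4 - -5\right) - 13 = 16 \left(-4 + 5\right) - 13 = 16 \cdot 1 - 13 = 16 - 13 = 3$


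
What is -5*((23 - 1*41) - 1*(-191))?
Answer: -865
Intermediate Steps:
-5*((23 - 1*41) - 1*(-191)) = -5*((23 - 41) + 191) = -5*(-18 + 191) = -5*173 = -865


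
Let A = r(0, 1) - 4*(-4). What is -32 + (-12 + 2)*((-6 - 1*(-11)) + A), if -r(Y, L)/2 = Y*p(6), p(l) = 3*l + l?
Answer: -242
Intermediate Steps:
p(l) = 4*l
r(Y, L) = -48*Y (r(Y, L) = -2*Y*4*6 = -2*Y*24 = -48*Y)
A = 16 (A = -48*0 - 4*(-4) = 0 + 16 = 16)
-32 + (-12 + 2)*((-6 - 1*(-11)) + A) = -32 + (-12 + 2)*((-6 - 1*(-11)) + 16) = -32 - 10*((-6 + 11) + 16) = -32 - 10*(5 + 16) = -32 - 10*21 = -32 - 210 = -242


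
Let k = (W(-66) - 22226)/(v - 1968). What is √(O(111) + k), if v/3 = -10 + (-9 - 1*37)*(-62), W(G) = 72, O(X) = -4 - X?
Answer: I*√1272783198/3279 ≈ 10.88*I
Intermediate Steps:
v = 8526 (v = 3*(-10 + (-9 - 1*37)*(-62)) = 3*(-10 + (-9 - 37)*(-62)) = 3*(-10 - 46*(-62)) = 3*(-10 + 2852) = 3*2842 = 8526)
k = -11077/3279 (k = (72 - 22226)/(8526 - 1968) = -22154/6558 = -22154*1/6558 = -11077/3279 ≈ -3.3782)
√(O(111) + k) = √((-4 - 1*111) - 11077/3279) = √((-4 - 111) - 11077/3279) = √(-115 - 11077/3279) = √(-388162/3279) = I*√1272783198/3279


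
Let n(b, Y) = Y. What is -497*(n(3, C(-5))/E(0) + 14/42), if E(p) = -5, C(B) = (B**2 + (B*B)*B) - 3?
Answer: -156058/15 ≈ -10404.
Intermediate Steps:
C(B) = -3 + B**2 + B**3 (C(B) = (B**2 + B**2*B) - 3 = (B**2 + B**3) - 3 = -3 + B**2 + B**3)
-497*(n(3, C(-5))/E(0) + 14/42) = -497*((-3 + (-5)**2 + (-5)**3)/(-5) + 14/42) = -497*((-3 + 25 - 125)*(-1/5) + 14*(1/42)) = -497*(-103*(-1/5) + 1/3) = -497*(103/5 + 1/3) = -497*314/15 = -156058/15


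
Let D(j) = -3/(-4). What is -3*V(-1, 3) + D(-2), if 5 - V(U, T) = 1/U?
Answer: -69/4 ≈ -17.250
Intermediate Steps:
D(j) = ¾ (D(j) = -3*(-¼) = ¾)
V(U, T) = 5 - 1/U
-3*V(-1, 3) + D(-2) = -3*(5 - 1/(-1)) + ¾ = -3*(5 - 1*(-1)) + ¾ = -3*(5 + 1) + ¾ = -3*6 + ¾ = -18 + ¾ = -69/4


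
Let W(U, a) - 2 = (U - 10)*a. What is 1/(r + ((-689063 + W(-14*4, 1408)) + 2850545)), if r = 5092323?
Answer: 1/7160879 ≈ 1.3965e-7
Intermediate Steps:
W(U, a) = 2 + a*(-10 + U) (W(U, a) = 2 + (U - 10)*a = 2 + (-10 + U)*a = 2 + a*(-10 + U))
1/(r + ((-689063 + W(-14*4, 1408)) + 2850545)) = 1/(5092323 + ((-689063 + (2 - 10*1408 - 14*4*1408)) + 2850545)) = 1/(5092323 + ((-689063 + (2 - 14080 - 56*1408)) + 2850545)) = 1/(5092323 + ((-689063 + (2 - 14080 - 78848)) + 2850545)) = 1/(5092323 + ((-689063 - 92926) + 2850545)) = 1/(5092323 + (-781989 + 2850545)) = 1/(5092323 + 2068556) = 1/7160879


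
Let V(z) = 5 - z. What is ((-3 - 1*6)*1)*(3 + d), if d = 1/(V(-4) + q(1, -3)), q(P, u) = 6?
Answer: -138/5 ≈ -27.600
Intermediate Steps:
d = 1/15 (d = 1/((5 - 1*(-4)) + 6) = 1/((5 + 4) + 6) = 1/(9 + 6) = 1/15 ≈ 0.066667)
((-3 - 1*6)*1)*(3 + d) = ((-3 - 1*6)*1)*(3 + 1/15) = ((-3 - 6)*1)*(46/15) = -9*1*(46/15) = -9*46/15 = -138/5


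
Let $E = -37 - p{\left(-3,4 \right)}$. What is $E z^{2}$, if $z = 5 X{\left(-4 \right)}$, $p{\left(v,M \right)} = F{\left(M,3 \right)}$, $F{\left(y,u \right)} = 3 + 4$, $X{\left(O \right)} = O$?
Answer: $-17600$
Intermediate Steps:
$F{\left(y,u \right)} = 7$
$p{\left(v,M \right)} = 7$
$z = -20$ ($z = 5 \left(-4\right) = -20$)
$E = -44$ ($E = -37 - 7 = -44$)
$E z^{2} = - 44 \left(-20\right)^{2} = \left(-44\right) 400 = -17600$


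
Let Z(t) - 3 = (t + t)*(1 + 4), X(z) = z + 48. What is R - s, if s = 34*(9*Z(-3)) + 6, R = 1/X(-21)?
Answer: 222913/27 ≈ 8256.0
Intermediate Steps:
X(z) = 48 + z
Z(t) = 3 + 10*t (Z(t) = 3 + (t + t)*(1 + 4) = 3 + (2*t)*5 = 3 + 10*t)
R = 1/27 (R = 1/(48 - 21) = 1/27 ≈ 0.037037)
s = -8256 (s = 34*(9*(3 + 10*(-3))) + 6 = 34*(9*(3 - 30)) + 6 = 34*(9*(-27)) + 6 = 34*(-243) + 6 = -8262 + 6 = -8256)
R - s = 1/27 - 1*(-8256) = 1/27 + 8256 = 222913/27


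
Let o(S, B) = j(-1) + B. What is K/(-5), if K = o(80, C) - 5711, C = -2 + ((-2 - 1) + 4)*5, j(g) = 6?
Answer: 5702/5 ≈ 1140.4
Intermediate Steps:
C = 3 (C = -2 + (-3 + 4)*5 = -2 + 1*5 = -2 + 5 = 3)
o(S, B) = 6 + B
K = -5702 (K = (6 + 3) - 5711 = 9 - 5711 = -5702)
K/(-5) = -5702/(-5) = -1/5*(-5702) = 5702/5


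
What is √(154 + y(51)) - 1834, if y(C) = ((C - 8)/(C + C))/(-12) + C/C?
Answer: -1834 + √6449018/204 ≈ -1821.6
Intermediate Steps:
y(C) = 1 - (-8 + C)/(24*C) (y(C) = ((-8 + C)/((2*C)))*(-1/12) + 1 = ((-8 + C)*(1/(2*C)))*(-1/12) + 1 = ((-8 + C)/(2*C))*(-1/12) + 1 = -(-8 + C)/(24*C) + 1 = 1 - (-8 + C)/(24*C))
√(154 + y(51)) - 1834 = √(154 + (1/24)*(8 + 23*51)/51) - 1834 = √(154 + (1/24)*(1/51)*(8 + 1173)) - 1834 = √(154 + (1/24)*(1/51)*1181) - 1834 = √(154 + 1181/1224) - 1834 = √(189677/1224) - 1834 = √6449018/204 - 1834 = -1834 + √6449018/204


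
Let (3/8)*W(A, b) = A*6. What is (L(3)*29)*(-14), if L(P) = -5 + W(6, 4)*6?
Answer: -231826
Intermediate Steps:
W(A, b) = 16*A (W(A, b) = 8*(A*6)/3 = 8*(6*A)/3 = 16*A)
L(P) = 571 (L(P) = -5 + (16*6)*6 = -5 + 96*6 = -5 + 576 = 571)
(L(3)*29)*(-14) = (571*29)*(-14) = 16559*(-14) = -231826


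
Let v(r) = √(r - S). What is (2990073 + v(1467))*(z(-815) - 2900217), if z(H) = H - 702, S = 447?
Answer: -8676396486582 - 5803468*√255 ≈ -8.6765e+12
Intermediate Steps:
z(H) = -702 + H
v(r) = √(-447 + r) (v(r) = √(r - 1*447) = √(r - 447) = √(-447 + r))
(2990073 + v(1467))*(z(-815) - 2900217) = (2990073 + √(-447 + 1467))*((-702 - 815) - 2900217) = (2990073 + √1020)*(-1517 - 2900217) = (2990073 + 2*√255)*(-2901734) = -8676396486582 - 5803468*√255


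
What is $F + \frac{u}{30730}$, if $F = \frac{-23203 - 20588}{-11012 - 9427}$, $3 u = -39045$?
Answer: $\frac{71978923}{41872698} \approx 1.719$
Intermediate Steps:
$u = -13015$ ($u = \frac{1}{3} \left(-39045\right) = -13015$)
$F = \frac{14597}{6813}$ ($F = - \frac{43791}{-20439} = \left(-43791\right) \left(- \frac{1}{20439}\right) = \frac{14597}{6813} \approx 2.1425$)
$F + \frac{u}{30730} = \frac{14597}{6813} - \frac{13015}{30730} = \frac{14597}{6813} - \frac{2603}{6146} = \frac{71978923}{41872698}$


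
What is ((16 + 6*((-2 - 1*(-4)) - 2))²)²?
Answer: 65536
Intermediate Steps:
((16 + 6*((-2 - 1*(-4)) - 2))²)² = ((16 + 6*((-2 + 4) - 2))²)² = ((16 + 6*(2 - 2))²)² = ((16 + 6*0)²)² = ((16 + 0)²)² = (16²)² = 256² = 65536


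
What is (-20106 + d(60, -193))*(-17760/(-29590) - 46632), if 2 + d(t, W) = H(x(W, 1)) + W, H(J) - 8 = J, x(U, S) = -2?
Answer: 254577365640/269 ≈ 9.4638e+8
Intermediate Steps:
H(J) = 8 + J
d(t, W) = 4 + W (d(t, W) = -2 + ((8 - 2) + W) = -2 + (6 + W) = 4 + W)
(-20106 + d(60, -193))*(-17760/(-29590) - 46632) = (-20106 + (4 - 193))*(-17760/(-29590) - 46632) = (-20106 - 189)*(-17760*(-1/29590) - 46632) = -20295*(1776/2959 - 46632) = -20295*(-137982312/2959) = 254577365640/269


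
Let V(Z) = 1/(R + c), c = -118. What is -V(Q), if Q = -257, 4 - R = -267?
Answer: -1/153 ≈ -0.0065359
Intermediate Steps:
R = 271 (R = 4 - 1*(-267) = 4 + 267 = 271)
V(Z) = 1/153 (V(Z) = 1/(271 - 118) = 1/153)
-V(Q) = -1*1/153 = -1/153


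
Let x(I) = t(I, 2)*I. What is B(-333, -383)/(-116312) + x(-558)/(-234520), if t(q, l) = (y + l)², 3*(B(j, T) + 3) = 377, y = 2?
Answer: 47328082/1278632355 ≈ 0.037015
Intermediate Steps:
B(j, T) = 368/3 (B(j, T) = -3 + (⅓)*377 = -3 + 377/3 = 368/3)
t(q, l) = (2 + l)²
x(I) = 16*I (x(I) = (2 + 2)²*I = 4²*I = 16*I)
B(-333, -383)/(-116312) + x(-558)/(-234520) = (368/3)/(-116312) + (16*(-558))/(-234520) = (368/3)*(-1/116312) - 8928*(-1/234520) = -46/43617 + 1116/29315 = 47328082/1278632355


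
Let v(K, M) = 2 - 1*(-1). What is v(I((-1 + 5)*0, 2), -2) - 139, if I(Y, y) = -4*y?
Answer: -136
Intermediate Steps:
v(K, M) = 3 (v(K, M) = 2 + 1 = 3)
v(I((-1 + 5)*0, 2), -2) - 139 = 3 - 139 = -136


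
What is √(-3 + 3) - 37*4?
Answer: -148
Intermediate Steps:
√(-3 + 3) - 37*4 = √0 - 148 = 0 - 148 = -148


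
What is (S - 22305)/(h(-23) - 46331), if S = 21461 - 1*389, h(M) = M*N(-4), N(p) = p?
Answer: 411/15413 ≈ 0.026666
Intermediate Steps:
h(M) = -4*M (h(M) = M*(-4) = -4*M)
S = 21072 (S = 21461 - 389 = 21072)
(S - 22305)/(h(-23) - 46331) = (21072 - 22305)/(-4*(-23) - 46331) = -1233/(92 - 46331) = -1233/(-46239) = -1233*(-1/46239) = 411/15413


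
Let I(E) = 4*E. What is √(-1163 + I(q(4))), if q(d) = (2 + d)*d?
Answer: I*√1067 ≈ 32.665*I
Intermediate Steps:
q(d) = d*(2 + d)
√(-1163 + I(q(4))) = √(-1163 + 4*(4*(2 + 4))) = √(-1163 + 4*(4*6)) = √(-1163 + 4*24) = √(-1163 + 96) = √(-1067) = I*√1067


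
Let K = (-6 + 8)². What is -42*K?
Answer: -168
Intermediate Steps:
K = 4 (K = 2² = 4)
-42*K = -42*4 = -168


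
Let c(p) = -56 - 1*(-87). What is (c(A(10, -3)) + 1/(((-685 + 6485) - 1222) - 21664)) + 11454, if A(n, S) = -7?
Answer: 196232709/17086 ≈ 11485.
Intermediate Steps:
c(p) = 31 (c(p) = -56 + 87 = 31)
(c(A(10, -3)) + 1/(((-685 + 6485) - 1222) - 21664)) + 11454 = (31 + 1/(((-685 + 6485) - 1222) - 21664)) + 11454 = (31 + 1/((5800 - 1222) - 21664)) + 11454 = (31 + 1/(4578 - 21664)) + 11454 = (31 + 1/(-17086)) + 11454 = (31 - 1/17086) + 11454 = 529665/17086 + 11454 = 196232709/17086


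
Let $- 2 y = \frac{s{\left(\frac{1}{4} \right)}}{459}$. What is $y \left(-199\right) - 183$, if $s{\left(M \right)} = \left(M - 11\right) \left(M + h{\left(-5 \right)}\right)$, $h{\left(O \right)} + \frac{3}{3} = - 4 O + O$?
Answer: $- \frac{1058551}{4896} \approx -216.21$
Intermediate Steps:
$h{\left(O \right)} = -1 - 3 O$ ($h{\left(O \right)} = -1 + \left(- 4 O + O\right) = -1 - 3 O$)
$s{\left(M \right)} = \left(-11 + M\right) \left(14 + M\right)$ ($s{\left(M \right)} = \left(M - 11\right) \left(M - -14\right) = \left(-11 + M\right) \left(M + \left(-1 + 15\right)\right) = \left(-11 + M\right) \left(M + 14\right) = \left(-11 + M\right) \left(14 + M\right)$)
$y = \frac{817}{4896}$ ($y = - \frac{\left(-154 + \left(\frac{1}{4}\right)^{2} + \frac{3}{4}\right) \frac{1}{459}}{2} = - \frac{\left(-154 + \left(\frac{1}{4}\right)^{2} + 3 \cdot \frac{1}{4}\right) \frac{1}{459}}{2} = - \frac{\left(-154 + \frac{1}{16} + \frac{3}{4}\right) \frac{1}{459}}{2} = - \frac{\left(- \frac{2451}{16}\right) \frac{1}{459}}{2} = \left(- \frac{1}{2}\right) \left(- \frac{817}{2448}\right) = \frac{817}{4896} \approx 0.16687$)
$y \left(-199\right) - 183 = \frac{817}{4896} \left(-199\right) - 183 = - \frac{162583}{4896} - 183 = - \frac{1058551}{4896}$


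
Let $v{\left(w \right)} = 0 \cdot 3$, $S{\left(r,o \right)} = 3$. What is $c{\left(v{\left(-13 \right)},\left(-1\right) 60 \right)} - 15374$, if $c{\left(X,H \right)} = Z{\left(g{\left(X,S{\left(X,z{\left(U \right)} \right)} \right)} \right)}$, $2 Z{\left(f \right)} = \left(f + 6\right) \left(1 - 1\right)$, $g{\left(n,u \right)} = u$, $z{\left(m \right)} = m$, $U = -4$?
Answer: $-15374$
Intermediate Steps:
$v{\left(w \right)} = 0$
$Z{\left(f \right)} = 0$ ($Z{\left(f \right)} = \frac{\left(f + 6\right) \left(1 - 1\right)}{2} = \frac{\left(6 + f\right) 0}{2} = \frac{1}{2} \cdot 0 = 0$)
$c{\left(X,H \right)} = 0$
$c{\left(v{\left(-13 \right)},\left(-1\right) 60 \right)} - 15374 = 0 - 15374 = -15374$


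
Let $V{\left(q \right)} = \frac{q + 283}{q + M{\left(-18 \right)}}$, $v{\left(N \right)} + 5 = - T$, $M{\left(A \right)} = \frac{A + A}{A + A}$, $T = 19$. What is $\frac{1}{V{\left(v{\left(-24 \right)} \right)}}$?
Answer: $- \frac{23}{259} \approx -0.088803$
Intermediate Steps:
$M{\left(A \right)} = 1$ ($M{\left(A \right)} = \frac{2 A}{2 A} = 2 A \frac{1}{2 A} = 1$)
$v{\left(N \right)} = -24$ ($v{\left(N \right)} = -5 - 19 = -24$)
$V{\left(q \right)} = \frac{283 + q}{1 + q}$ ($V{\left(q \right)} = \frac{q + 283}{q + 1} = \frac{283 + q}{1 + q}$)
$\frac{1}{V{\left(v{\left(-24 \right)} \right)}} = \frac{1}{\frac{1}{1 - 24} \left(283 - 24\right)} = \frac{1}{\frac{1}{-23} \cdot 259} = \frac{1}{\left(- \frac{1}{23}\right) 259} = \frac{1}{- \frac{259}{23}} = - \frac{23}{259}$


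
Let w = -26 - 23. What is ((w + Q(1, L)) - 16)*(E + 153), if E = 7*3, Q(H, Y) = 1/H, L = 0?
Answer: -11136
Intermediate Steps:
E = 21
w = -49
((w + Q(1, L)) - 16)*(E + 153) = ((-49 + 1/1) - 16)*(21 + 153) = ((-49 + 1) - 16)*174 = (-48 - 16)*174 = -64*174 = -11136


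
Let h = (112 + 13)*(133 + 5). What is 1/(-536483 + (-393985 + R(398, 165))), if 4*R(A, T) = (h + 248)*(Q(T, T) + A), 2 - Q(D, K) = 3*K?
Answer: -2/2692091 ≈ -7.4292e-7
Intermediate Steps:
Q(D, K) = 2 - 3*K
h = 17250 (h = 125*138 = 17250)
R(A, T) = 8749 - 26247*T/2 + 8749*A/2 (R(A, T) = ((17250 + 248)*((2 - 3*T) + A))/4 = (17498*(2 + A - 3*T))/4 = (34996 - 52494*T + 17498*A)/4 = 8749 - 26247*T/2 + 8749*A/2)
1/(-536483 + (-393985 + R(398, 165))) = 1/(-536483 + (-393985 + (8749 - 26247/2*165 + (8749/2)*398))) = 1/(-536483 + (-393985 + (8749 - 4330755/2 + 1741051))) = 1/(-536483 + (-393985 - 831155/2)) = 1/(-536483 - 1619125/2) = 1/(-2692091/2) = -2/2692091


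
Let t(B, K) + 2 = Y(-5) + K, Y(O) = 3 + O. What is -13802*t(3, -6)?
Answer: 138020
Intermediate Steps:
t(B, K) = -4 + K (t(B, K) = -2 + ((3 - 5) + K) = -2 + (-2 + K) = -4 + K)
-13802*t(3, -6) = -13802*(-4 - 6) = -13802*(-10) = 138020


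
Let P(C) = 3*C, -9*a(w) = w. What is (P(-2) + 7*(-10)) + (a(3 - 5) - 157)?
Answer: -2095/9 ≈ -232.78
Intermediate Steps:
a(w) = -w/9
(P(-2) + 7*(-10)) + (a(3 - 5) - 157) = (3*(-2) + 7*(-10)) + (-(3 - 5)/9 - 157) = (-6 - 70) + (-⅑*(-2) - 157) = -76 + (2/9 - 157) = -76 - 1411/9 = -2095/9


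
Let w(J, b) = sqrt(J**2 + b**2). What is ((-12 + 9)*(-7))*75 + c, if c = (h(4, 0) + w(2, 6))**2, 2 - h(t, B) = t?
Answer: 1619 - 8*sqrt(10) ≈ 1593.7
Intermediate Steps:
h(t, B) = 2 - t
c = (-2 + 2*sqrt(10))**2 (c = ((2 - 1*4) + sqrt(2**2 + 6**2))**2 = ((2 - 4) + sqrt(4 + 36))**2 = (-2 + sqrt(40))**2 = (-2 + 2*sqrt(10))**2 ≈ 18.702)
((-12 + 9)*(-7))*75 + c = ((-12 + 9)*(-7))*75 + (44 - 8*sqrt(10)) = -3*(-7)*75 + (44 - 8*sqrt(10)) = 21*75 + (44 - 8*sqrt(10)) = 1575 + (44 - 8*sqrt(10)) = 1619 - 8*sqrt(10)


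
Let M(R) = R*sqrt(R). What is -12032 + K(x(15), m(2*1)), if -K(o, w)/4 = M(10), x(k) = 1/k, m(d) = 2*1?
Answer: -12032 - 40*sqrt(10) ≈ -12158.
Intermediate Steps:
M(R) = R**(3/2)
m(d) = 2
K(o, w) = -40*sqrt(10)
-12032 + K(x(15), m(2*1)) = -12032 - 40*sqrt(10)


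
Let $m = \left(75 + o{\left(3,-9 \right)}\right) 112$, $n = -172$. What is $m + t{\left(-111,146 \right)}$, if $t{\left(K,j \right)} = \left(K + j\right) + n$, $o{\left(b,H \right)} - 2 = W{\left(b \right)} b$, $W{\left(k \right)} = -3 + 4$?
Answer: $8823$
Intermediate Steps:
$W{\left(k \right)} = 1$
$o{\left(b,H \right)} = 2 + b$ ($o{\left(b,H \right)} = 2 + 1 b = 2 + b$)
$t{\left(K,j \right)} = -172 + K + j$ ($t{\left(K,j \right)} = \left(K + j\right) - 172 = -172 + K + j$)
$m = 8960$ ($m = \left(75 + \left(2 + 3\right)\right) 112 = \left(75 + 5\right) 112 = 80 \cdot 112 = 8960$)
$m + t{\left(-111,146 \right)} = 8960 - 137 = 8823$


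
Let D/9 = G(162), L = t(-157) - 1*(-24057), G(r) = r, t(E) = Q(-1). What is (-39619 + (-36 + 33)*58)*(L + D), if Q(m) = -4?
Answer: -1015159223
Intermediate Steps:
t(E) = -4
L = 24053 (L = -4 - 1*(-24057) = -4 + 24057 = 24053)
D = 1458 (D = 9*162 = 1458)
(-39619 + (-36 + 33)*58)*(L + D) = (-39619 + (-36 + 33)*58)*(24053 + 1458) = (-39619 - 3*58)*25511 = (-39619 - 174)*25511 = -39793*25511 = -1015159223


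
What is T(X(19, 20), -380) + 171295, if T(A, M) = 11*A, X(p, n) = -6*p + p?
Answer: 170250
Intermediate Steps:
X(p, n) = -5*p
T(X(19, 20), -380) + 171295 = 11*(-5*19) + 171295 = 11*(-95) + 171295 = -1045 + 171295 = 170250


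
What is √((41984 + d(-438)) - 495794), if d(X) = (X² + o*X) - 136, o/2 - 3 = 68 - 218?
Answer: I*√133330 ≈ 365.14*I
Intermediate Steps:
o = -294 (o = 6 + 2*(68 - 218) = 6 + 2*(-150) = 6 - 300 = -294)
d(X) = -136 + X² - 294*X (d(X) = (X² - 294*X) - 136 = -136 + X² - 294*X)
√((41984 + d(-438)) - 495794) = √((41984 + (-136 + (-438)² - 294*(-438))) - 495794) = √((41984 + (-136 + 191844 + 128772)) - 495794) = √((41984 + 320480) - 495794) = √(362464 - 495794) = √(-133330) = I*√133330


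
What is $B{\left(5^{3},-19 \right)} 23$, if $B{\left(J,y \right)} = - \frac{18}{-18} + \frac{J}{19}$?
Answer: $\frac{3312}{19} \approx 174.32$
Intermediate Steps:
$B{\left(J,y \right)} = 1 + \frac{J}{19}$ ($B{\left(J,y \right)} = \left(-18\right) \left(- \frac{1}{18}\right) + J \frac{1}{19} = 1 + \frac{J}{19}$)
$B{\left(5^{3},-19 \right)} 23 = \left(1 + \frac{5^{3}}{19}\right) 23 = \left(1 + \frac{1}{19} \cdot 125\right) 23 = \left(1 + \frac{125}{19}\right) 23 = \frac{144}{19} \cdot 23 = \frac{3312}{19}$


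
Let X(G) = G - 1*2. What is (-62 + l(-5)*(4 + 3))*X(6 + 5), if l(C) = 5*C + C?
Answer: -2448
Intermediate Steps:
l(C) = 6*C
X(G) = -2 + G (X(G) = G - 2 = -2 + G)
(-62 + l(-5)*(4 + 3))*X(6 + 5) = (-62 + (6*(-5))*(4 + 3))*(-2 + (6 + 5)) = (-62 - 30*7)*(-2 + 11) = (-62 - 210)*9 = -272*9 = -2448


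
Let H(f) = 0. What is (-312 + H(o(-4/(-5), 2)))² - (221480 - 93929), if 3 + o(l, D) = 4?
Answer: -30207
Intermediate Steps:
o(l, D) = 1 (o(l, D) = -3 + 4 = 1)
(-312 + H(o(-4/(-5), 2)))² - (221480 - 93929) = (-312 + 0)² - (221480 - 93929) = (-312)² - 1*127551 = 97344 - 127551 = -30207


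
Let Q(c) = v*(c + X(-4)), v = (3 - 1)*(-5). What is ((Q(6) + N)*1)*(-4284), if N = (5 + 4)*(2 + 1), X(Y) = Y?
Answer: -29988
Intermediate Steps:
v = -10 (v = 2*(-5) = -10)
Q(c) = 40 - 10*c (Q(c) = -10*(c - 4) = -10*(-4 + c) = 40 - 10*c)
N = 27 (N = 9*3 = 27)
((Q(6) + N)*1)*(-4284) = (((40 - 10*6) + 27)*1)*(-4284) = (((40 - 60) + 27)*1)*(-4284) = ((-20 + 27)*1)*(-4284) = (7*1)*(-4284) = 7*(-4284) = -29988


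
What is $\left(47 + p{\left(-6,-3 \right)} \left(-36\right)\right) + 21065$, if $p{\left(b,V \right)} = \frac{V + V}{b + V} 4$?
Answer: $21016$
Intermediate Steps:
$p{\left(b,V \right)} = \frac{8 V}{V + b}$ ($p{\left(b,V \right)} = \frac{2 V}{V + b} 4 = \frac{8 V}{V + b}$)
$\left(47 + p{\left(-6,-3 \right)} \left(-36\right)\right) + 21065 = \left(47 + 8 \left(-3\right) \frac{1}{-3 - 6} \left(-36\right)\right) + 21065 = \left(47 + 8 \left(-3\right) \frac{1}{-9} \left(-36\right)\right) + 21065 = \left(47 + 8 \left(-3\right) \left(- \frac{1}{9}\right) \left(-36\right)\right) + 21065 = \left(47 + \frac{8}{3} \left(-36\right)\right) + 21065 = \left(47 - 96\right) + 21065 = -49 + 21065 = 21016$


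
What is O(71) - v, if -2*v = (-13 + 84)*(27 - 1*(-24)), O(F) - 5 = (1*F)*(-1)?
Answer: 3489/2 ≈ 1744.5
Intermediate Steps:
O(F) = 5 - F (O(F) = 5 + (1*F)*(-1) = 5 + F*(-1) = 5 - F)
v = -3621/2 (v = -(-13 + 84)*(27 - 1*(-24))/2 = -71*(27 + 24)/2 = -71*51/2 = -½*3621 = -3621/2 ≈ -1810.5)
O(71) - v = (5 - 1*71) - 1*(-3621/2) = (5 - 71) + 3621/2 = -66 + 3621/2 = 3489/2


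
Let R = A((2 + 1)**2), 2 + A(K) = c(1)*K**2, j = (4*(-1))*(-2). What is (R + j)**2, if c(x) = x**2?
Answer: 7569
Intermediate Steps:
j = 8 (j = -4*(-2) = 8)
A(K) = -2 + K**2 (A(K) = -2 + 1**2*K**2 = -2 + 1*K**2 = -2 + K**2)
R = 79 (R = -2 + ((2 + 1)**2)**2 = -2 + (3**2)**2 = -2 + 9**2 = -2 + 81 = 79)
(R + j)**2 = (79 + 8)**2 = 87**2 = 7569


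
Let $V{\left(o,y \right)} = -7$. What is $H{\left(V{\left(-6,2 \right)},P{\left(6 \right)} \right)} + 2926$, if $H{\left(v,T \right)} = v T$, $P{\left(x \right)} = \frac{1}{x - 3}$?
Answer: $\frac{8771}{3} \approx 2923.7$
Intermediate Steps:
$P{\left(x \right)} = \frac{1}{-3 + x}$
$H{\left(v,T \right)} = T v$
$H{\left(V{\left(-6,2 \right)},P{\left(6 \right)} \right)} + 2926 = \frac{1}{-3 + 6} \left(-7\right) + 2926 = \frac{1}{3} \left(-7\right) + 2926 = - \frac{7}{3} + 2926 = \frac{8771}{3}$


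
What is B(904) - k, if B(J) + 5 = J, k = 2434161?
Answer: -2433262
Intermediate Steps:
B(J) = -5 + J
B(904) - k = (-5 + 904) - 1*2434161 = 899 - 2434161 = -2433262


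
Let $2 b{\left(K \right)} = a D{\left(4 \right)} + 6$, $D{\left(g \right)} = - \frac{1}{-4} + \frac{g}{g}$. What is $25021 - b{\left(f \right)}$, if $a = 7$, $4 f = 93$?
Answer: $\frac{200109}{8} \approx 25014.0$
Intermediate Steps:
$f = \frac{93}{4}$ ($f = \frac{1}{4} \cdot 93 = \frac{93}{4} \approx 23.25$)
$D{\left(g \right)} = \frac{5}{4}$ ($D{\left(g \right)} = \left(-1\right) \left(- \frac{1}{4}\right) + 1 = \frac{1}{4} + 1 = \frac{5}{4}$)
$b{\left(K \right)} = \frac{59}{8}$ ($b{\left(K \right)} = \frac{7 \cdot \frac{5}{4} + 6}{2} = \frac{\frac{35}{4} + 6}{2} = \frac{1}{2} \cdot \frac{59}{4} = \frac{59}{8}$)
$25021 - b{\left(f \right)} = 25021 - \frac{59}{8} = \frac{200109}{8}$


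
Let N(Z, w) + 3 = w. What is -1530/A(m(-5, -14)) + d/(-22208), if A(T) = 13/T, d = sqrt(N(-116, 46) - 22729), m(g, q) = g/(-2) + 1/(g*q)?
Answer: -26928/91 - I*sqrt(22686)/22208 ≈ -295.91 - 0.0067822*I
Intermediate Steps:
m(g, q) = -g/2 + 1/(g*q) (m(g, q) = g*(-1/2) + 1/(g*q) = -g/2 + 1/(g*q))
N(Z, w) = -3 + w
d = I*sqrt(22686) (d = sqrt((-3 + 46) - 22729) = sqrt(43 - 22729) = sqrt(-22686) = I*sqrt(22686) ≈ 150.62*I)
-1530/A(m(-5, -14)) + d/(-22208) = -1530/(13/(-1/2*(-5) + 1/(-5*(-14)))) + (I*sqrt(22686))/(-22208) = -1530/(13/(5/2 - 1/5*(-1/14))) + (I*sqrt(22686))*(-1/22208) = -1530/(13/(5/2 + 1/70)) - I*sqrt(22686)/22208 = -1530/(13/(88/35)) - I*sqrt(22686)/22208 = -1530/(13*(35/88)) - I*sqrt(22686)/22208 = -1530/455/88 - I*sqrt(22686)/22208 = -1530*88/455 - I*sqrt(22686)/22208 = -26928/91 - I*sqrt(22686)/22208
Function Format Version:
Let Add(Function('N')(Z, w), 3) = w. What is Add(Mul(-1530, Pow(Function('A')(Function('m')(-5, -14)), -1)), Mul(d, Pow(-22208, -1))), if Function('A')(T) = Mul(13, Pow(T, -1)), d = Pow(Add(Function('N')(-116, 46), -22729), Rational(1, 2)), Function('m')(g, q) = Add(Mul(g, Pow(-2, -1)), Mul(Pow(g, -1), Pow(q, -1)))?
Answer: Add(Rational(-26928, 91), Mul(Rational(-1, 22208), I, Pow(22686, Rational(1, 2)))) ≈ Add(-295.91, Mul(-0.0067822, I))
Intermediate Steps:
Function('m')(g, q) = Add(Mul(Rational(-1, 2), g), Mul(Pow(g, -1), Pow(q, -1))) (Function('m')(g, q) = Add(Mul(g, Rational(-1, 2)), Mul(Pow(g, -1), Pow(q, -1))) = Add(Mul(Rational(-1, 2), g), Mul(Pow(g, -1), Pow(q, -1))))
Function('N')(Z, w) = Add(-3, w)
d = Mul(I, Pow(22686, Rational(1, 2))) (d = Pow(Add(Add(-3, 46), -22729), Rational(1, 2)) = Pow(Add(43, -22729), Rational(1, 2)) = Pow(-22686, Rational(1, 2)) = Mul(I, Pow(22686, Rational(1, 2))) ≈ Mul(150.62, I))
Add(Mul(-1530, Pow(Function('A')(Function('m')(-5, -14)), -1)), Mul(d, Pow(-22208, -1))) = Add(Mul(-1530, Pow(Mul(13, Pow(Add(Mul(Rational(-1, 2), -5), Mul(Pow(-5, -1), Pow(-14, -1))), -1)), -1)), Mul(Mul(I, Pow(22686, Rational(1, 2))), Pow(-22208, -1))) = Add(Mul(-1530, Pow(Mul(13, Pow(Add(Rational(5, 2), Mul(Rational(-1, 5), Rational(-1, 14))), -1)), -1)), Mul(Mul(I, Pow(22686, Rational(1, 2))), Rational(-1, 22208))) = Add(Mul(-1530, Pow(Mul(13, Pow(Add(Rational(5, 2), Rational(1, 70)), -1)), -1)), Mul(Rational(-1, 22208), I, Pow(22686, Rational(1, 2)))) = Add(Mul(-1530, Pow(Mul(13, Pow(Rational(88, 35), -1)), -1)), Mul(Rational(-1, 22208), I, Pow(22686, Rational(1, 2)))) = Add(Mul(-1530, Pow(Mul(13, Rational(35, 88)), -1)), Mul(Rational(-1, 22208), I, Pow(22686, Rational(1, 2)))) = Add(Mul(-1530, Pow(Rational(455, 88), -1)), Mul(Rational(-1, 22208), I, Pow(22686, Rational(1, 2)))) = Add(Mul(-1530, Rational(88, 455)), Mul(Rational(-1, 22208), I, Pow(22686, Rational(1, 2)))) = Add(Rational(-26928, 91), Mul(Rational(-1, 22208), I, Pow(22686, Rational(1, 2))))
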